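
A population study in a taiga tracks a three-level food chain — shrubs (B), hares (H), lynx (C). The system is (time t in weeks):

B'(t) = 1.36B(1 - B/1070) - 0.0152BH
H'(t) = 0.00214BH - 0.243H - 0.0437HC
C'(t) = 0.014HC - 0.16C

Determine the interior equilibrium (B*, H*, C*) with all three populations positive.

From dC/dt = 0: 0.014H* = 0.16, so H* = 11.4.
From dB/dt = 0: 1.36(1 - B*/1070) = 0.0152·11.4, giving B* = 1070·(1 - 0.128) = 933.
From dH/dt = 0: 0.00214·933 - 0.243 = 0.0437C*, so C* = 1.75/0.0437 = 40.1.

B* ≈ 933, H* ≈ 11.4, C* ≈ 40.1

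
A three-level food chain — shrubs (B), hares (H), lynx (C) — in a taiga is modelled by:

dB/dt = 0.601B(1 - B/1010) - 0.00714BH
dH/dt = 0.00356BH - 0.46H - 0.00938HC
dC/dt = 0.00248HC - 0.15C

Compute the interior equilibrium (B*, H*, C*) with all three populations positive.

B* ≈ 284, H* ≈ 60.5, C* ≈ 58.8

From dC/dt = 0: 0.00248H* = 0.15, so H* = 60.5.
From dB/dt = 0: 0.601(1 - B*/1010) = 0.00714·60.5, giving B* = 1010·(1 - 0.719) = 284.
From dH/dt = 0: 0.00356·284 - 0.46 = 0.00938C*, so C* = 0.552/0.00938 = 58.8.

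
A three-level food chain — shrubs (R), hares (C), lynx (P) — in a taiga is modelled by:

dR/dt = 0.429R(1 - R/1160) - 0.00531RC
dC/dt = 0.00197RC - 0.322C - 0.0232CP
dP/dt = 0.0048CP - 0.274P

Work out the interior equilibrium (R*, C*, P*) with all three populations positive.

From dP/dt = 0: 0.0048C* = 0.274, so C* = 57.1.
From dR/dt = 0: 0.429(1 - R*/1160) = 0.00531·57.1, giving R* = 1160·(1 - 0.707) = 340.
From dC/dt = 0: 0.00197·340 - 0.322 = 0.0232P*, so P* = 0.349/0.0232 = 15.

R* ≈ 340, C* ≈ 57.1, P* ≈ 15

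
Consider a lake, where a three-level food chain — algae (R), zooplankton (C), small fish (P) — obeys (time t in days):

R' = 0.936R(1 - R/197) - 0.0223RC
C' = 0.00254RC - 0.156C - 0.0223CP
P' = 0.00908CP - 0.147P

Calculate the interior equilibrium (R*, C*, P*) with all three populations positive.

R* ≈ 121, C* ≈ 16.2, P* ≈ 6.79

From dP/dt = 0: 0.00908C* = 0.147, so C* = 16.2.
From dR/dt = 0: 0.936(1 - R*/197) = 0.0223·16.2, giving R* = 197·(1 - 0.386) = 121.
From dC/dt = 0: 0.00254·121 - 0.156 = 0.0223P*, so P* = 0.151/0.0223 = 6.79.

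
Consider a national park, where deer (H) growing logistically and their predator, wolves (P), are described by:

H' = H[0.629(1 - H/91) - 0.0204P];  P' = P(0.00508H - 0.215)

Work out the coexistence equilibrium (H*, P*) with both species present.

H* ≈ 42.3, P* ≈ 16.5

From dP/dt = 0 with P > 0: 0.00508H* = 0.215, so H* = 42.3.
Substitute into dH/dt = 0: 0.629(1 - 42.3/91) = 0.0204P*.
The bracket is 0.535, giving P* = 0.336/0.0204 = 16.5.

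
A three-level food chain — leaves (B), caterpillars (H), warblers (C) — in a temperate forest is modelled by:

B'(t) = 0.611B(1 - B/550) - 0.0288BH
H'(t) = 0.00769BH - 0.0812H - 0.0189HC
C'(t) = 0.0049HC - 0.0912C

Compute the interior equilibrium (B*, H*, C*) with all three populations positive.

From dC/dt = 0: 0.0049H* = 0.0912, so H* = 18.6.
From dB/dt = 0: 0.611(1 - B*/550) = 0.0288·18.6, giving B* = 550·(1 - 0.877) = 67.5.
From dH/dt = 0: 0.00769·67.5 - 0.0812 = 0.0189C*, so C* = 0.438/0.0189 = 23.2.

B* ≈ 67.5, H* ≈ 18.6, C* ≈ 23.2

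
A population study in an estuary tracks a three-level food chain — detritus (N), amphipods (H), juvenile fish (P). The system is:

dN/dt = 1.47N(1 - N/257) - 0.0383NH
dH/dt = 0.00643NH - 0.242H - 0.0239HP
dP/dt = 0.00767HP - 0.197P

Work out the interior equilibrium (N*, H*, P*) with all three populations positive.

From dP/dt = 0: 0.00767H* = 0.197, so H* = 25.7.
From dN/dt = 0: 1.47(1 - N*/257) = 0.0383·25.7, giving N* = 257·(1 - 0.669) = 85.
From dH/dt = 0: 0.00643·85 - 0.242 = 0.0239P*, so P* = 0.305/0.0239 = 12.7.

N* ≈ 85, H* ≈ 25.7, P* ≈ 12.7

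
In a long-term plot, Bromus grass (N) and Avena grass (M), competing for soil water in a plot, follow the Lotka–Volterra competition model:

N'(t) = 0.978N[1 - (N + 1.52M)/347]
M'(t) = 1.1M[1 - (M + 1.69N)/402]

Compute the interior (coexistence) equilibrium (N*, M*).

N* ≈ 168, M* ≈ 118

Setting both brackets to zero gives the nullclines N + 1.52M = 347 and 1.69N + M = 402.
Substituting M = 402 - 1.69N into the first: N(1 - 1.52·1.69) = 347 - 1.52·402.
So N* = -264/-1.57 = 168, and then M* = 402 - 1.69·168 = 118.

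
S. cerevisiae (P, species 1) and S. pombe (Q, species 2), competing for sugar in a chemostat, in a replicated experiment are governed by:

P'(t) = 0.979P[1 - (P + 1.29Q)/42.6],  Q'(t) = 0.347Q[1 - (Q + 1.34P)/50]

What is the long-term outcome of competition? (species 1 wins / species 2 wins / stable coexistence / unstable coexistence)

unstable coexistence (outcome depends on initial conditions)

Compare the nullcline intercepts: K1/α12 = 42.6/1.29 = 33 < K2 = 50; K2/α21 = 50/1.34 = 37.3 < K1 = 42.6.
Since both are reversed, neither can invade when rare; the interior point is a saddle.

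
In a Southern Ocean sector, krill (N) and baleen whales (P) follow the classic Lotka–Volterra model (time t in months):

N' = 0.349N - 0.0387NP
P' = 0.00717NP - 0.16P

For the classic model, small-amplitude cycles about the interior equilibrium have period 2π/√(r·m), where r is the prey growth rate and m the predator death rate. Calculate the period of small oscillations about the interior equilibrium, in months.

Here r = 0.349 and m = 0.16, so r·m = 0.0558.
ω = √0.0558 = 0.236 per month, hence T = 2π/ω ≈ 26.6 months.

T ≈ 26.6 months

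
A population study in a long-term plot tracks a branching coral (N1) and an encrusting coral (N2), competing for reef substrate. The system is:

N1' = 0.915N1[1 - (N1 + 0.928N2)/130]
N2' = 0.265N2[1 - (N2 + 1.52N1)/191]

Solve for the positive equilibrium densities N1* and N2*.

N1* ≈ 115, N2* ≈ 16.1

Setting both brackets to zero gives the nullclines N1 + 0.928N2 = 130 and 1.52N1 + N2 = 191.
Substituting N2 = 191 - 1.52N1 into the first: N1(1 - 0.928·1.52) = 130 - 0.928·191.
So N1* = -47.2/-0.411 = 115, and then N2* = 191 - 1.52·115 = 16.1.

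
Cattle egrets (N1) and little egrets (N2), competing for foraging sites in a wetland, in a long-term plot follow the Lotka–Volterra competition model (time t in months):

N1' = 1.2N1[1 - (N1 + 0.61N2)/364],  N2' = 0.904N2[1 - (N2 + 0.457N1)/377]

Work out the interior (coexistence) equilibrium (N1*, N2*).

Setting both brackets to zero gives the nullclines N1 + 0.61N2 = 364 and 0.457N1 + N2 = 377.
Substituting N2 = 377 - 0.457N1 into the first: N1(1 - 0.61·0.457) = 364 - 0.61·377.
So N1* = 134/0.721 = 186, and then N2* = 377 - 0.457·186 = 292.

N1* ≈ 186, N2* ≈ 292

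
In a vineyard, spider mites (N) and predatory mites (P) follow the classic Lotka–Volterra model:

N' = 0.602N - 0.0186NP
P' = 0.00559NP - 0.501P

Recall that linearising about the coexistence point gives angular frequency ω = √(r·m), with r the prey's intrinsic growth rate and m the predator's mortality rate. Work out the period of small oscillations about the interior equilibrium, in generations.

T ≈ 11.4 generations

Here r = 0.602 and m = 0.501, so r·m = 0.302.
ω = √0.302 = 0.549 per generation, hence T = 2π/ω ≈ 11.4 generations.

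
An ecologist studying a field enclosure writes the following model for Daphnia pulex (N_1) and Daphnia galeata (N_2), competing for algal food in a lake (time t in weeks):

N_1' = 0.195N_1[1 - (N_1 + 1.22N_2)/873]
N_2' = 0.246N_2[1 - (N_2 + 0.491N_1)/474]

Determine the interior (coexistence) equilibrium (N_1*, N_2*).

N_1* ≈ 735, N_2* ≈ 113

Setting both brackets to zero gives the nullclines N_1 + 1.22N_2 = 873 and 0.491N_1 + N_2 = 474.
Substituting N_2 = 474 - 0.491N_1 into the first: N_1(1 - 1.22·0.491) = 873 - 1.22·474.
So N_1* = 295/0.401 = 735, and then N_2* = 474 - 0.491·735 = 113.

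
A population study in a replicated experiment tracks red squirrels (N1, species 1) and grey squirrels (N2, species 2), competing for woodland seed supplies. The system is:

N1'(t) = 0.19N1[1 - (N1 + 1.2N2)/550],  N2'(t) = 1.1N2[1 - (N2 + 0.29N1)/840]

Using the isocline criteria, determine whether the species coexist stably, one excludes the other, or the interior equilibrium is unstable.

species 2 excludes species 1

Compare the nullcline intercepts: K1/α12 = 550/1.2 = 458 < K2 = 840; K2/α21 = 840/0.29 = 2900 > K1 = 550.
Since the inequalities point opposite ways, species 2 can invade but species 1 cannot.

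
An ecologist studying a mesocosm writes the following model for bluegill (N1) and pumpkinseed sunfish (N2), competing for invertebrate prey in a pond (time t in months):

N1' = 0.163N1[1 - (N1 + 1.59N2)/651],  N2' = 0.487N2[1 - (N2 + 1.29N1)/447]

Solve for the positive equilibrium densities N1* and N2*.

N1* ≈ 56.8, N2* ≈ 374

Setting both brackets to zero gives the nullclines N1 + 1.59N2 = 651 and 1.29N1 + N2 = 447.
Substituting N2 = 447 - 1.29N1 into the first: N1(1 - 1.59·1.29) = 651 - 1.59·447.
So N1* = -59.7/-1.05 = 56.8, and then N2* = 447 - 1.29·56.8 = 374.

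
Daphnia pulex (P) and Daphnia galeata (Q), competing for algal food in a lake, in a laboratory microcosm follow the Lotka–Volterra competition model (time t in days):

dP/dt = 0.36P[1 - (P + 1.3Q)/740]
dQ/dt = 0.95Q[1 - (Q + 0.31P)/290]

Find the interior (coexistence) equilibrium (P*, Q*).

Setting both brackets to zero gives the nullclines P + 1.3Q = 740 and 0.31P + Q = 290.
Substituting Q = 290 - 0.31P into the first: P(1 - 1.3·0.31) = 740 - 1.3·290.
So P* = 363/0.597 = 608, and then Q* = 290 - 0.31·608 = 102.

P* ≈ 608, Q* ≈ 102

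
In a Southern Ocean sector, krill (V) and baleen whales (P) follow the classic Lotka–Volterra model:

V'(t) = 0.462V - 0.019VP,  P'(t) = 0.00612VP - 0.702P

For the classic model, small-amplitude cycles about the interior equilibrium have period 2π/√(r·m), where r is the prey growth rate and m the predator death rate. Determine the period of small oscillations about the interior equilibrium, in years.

Here r = 0.462 and m = 0.702, so r·m = 0.324.
ω = √0.324 = 0.569 per year, hence T = 2π/ω ≈ 11 years.

T ≈ 11 years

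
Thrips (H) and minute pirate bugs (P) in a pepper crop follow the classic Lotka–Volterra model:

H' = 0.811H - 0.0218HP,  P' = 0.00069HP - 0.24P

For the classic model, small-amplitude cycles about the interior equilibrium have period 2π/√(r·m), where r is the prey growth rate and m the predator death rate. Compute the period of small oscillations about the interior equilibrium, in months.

T ≈ 14.2 months

Here r = 0.811 and m = 0.24, so r·m = 0.195.
ω = √0.195 = 0.441 per month, hence T = 2π/ω ≈ 14.2 months.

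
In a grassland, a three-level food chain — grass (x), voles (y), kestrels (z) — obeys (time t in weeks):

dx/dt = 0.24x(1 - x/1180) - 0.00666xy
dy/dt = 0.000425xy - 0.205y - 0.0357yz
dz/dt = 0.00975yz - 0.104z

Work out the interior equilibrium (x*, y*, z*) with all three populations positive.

From dz/dt = 0: 0.00975y* = 0.104, so y* = 10.7.
From dx/dt = 0: 0.24(1 - x*/1180) = 0.00666·10.7, giving x* = 1180·(1 - 0.296) = 831.
From dy/dt = 0: 0.000425·831 - 0.205 = 0.0357z*, so z* = 0.148/0.0357 = 4.15.

x* ≈ 831, y* ≈ 10.7, z* ≈ 4.15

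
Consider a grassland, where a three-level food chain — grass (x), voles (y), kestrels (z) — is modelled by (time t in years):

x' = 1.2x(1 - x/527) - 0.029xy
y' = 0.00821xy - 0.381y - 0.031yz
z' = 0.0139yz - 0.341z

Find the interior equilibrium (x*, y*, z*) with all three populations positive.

From dz/dt = 0: 0.0139y* = 0.341, so y* = 24.5.
From dx/dt = 0: 1.2(1 - x*/527) = 0.029·24.5, giving x* = 527·(1 - 0.593) = 215.
From dy/dt = 0: 0.00821·215 - 0.381 = 0.031z*, so z* = 1.38/0.031 = 44.5.

x* ≈ 215, y* ≈ 24.5, z* ≈ 44.5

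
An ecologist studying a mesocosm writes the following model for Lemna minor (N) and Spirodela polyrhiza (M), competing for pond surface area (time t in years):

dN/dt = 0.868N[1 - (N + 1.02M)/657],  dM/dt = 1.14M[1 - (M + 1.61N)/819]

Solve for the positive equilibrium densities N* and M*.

Setting both brackets to zero gives the nullclines N + 1.02M = 657 and 1.61N + M = 819.
Substituting M = 819 - 1.61N into the first: N(1 - 1.02·1.61) = 657 - 1.02·819.
So N* = -178/-0.642 = 278, and then M* = 819 - 1.61·278 = 372.

N* ≈ 278, M* ≈ 372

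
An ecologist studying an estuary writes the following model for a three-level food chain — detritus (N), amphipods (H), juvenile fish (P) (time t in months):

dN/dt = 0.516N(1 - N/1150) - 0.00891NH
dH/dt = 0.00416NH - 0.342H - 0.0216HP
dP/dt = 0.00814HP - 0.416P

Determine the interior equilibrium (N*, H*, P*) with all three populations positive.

N* ≈ 135, H* ≈ 51.1, P* ≈ 10.2

From dP/dt = 0: 0.00814H* = 0.416, so H* = 51.1.
From dN/dt = 0: 0.516(1 - N*/1150) = 0.00891·51.1, giving N* = 1150·(1 - 0.882) = 135.
From dH/dt = 0: 0.00416·135 - 0.342 = 0.0216P*, so P* = 0.22/0.0216 = 10.2.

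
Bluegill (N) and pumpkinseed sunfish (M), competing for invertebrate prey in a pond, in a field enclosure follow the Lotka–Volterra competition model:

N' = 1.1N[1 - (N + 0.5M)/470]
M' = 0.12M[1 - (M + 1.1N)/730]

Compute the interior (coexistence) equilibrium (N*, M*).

Setting both brackets to zero gives the nullclines N + 0.5M = 470 and 1.1N + M = 730.
Substituting M = 730 - 1.1N into the first: N(1 - 0.5·1.1) = 470 - 0.5·730.
So N* = 105/0.45 = 233, and then M* = 730 - 1.1·233 = 473.

N* ≈ 233, M* ≈ 473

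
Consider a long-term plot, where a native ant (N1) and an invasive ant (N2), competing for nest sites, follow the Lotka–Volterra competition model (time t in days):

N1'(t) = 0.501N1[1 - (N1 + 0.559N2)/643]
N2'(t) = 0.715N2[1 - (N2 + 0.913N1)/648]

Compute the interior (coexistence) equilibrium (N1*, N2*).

Setting both brackets to zero gives the nullclines N1 + 0.559N2 = 643 and 0.913N1 + N2 = 648.
Substituting N2 = 648 - 0.913N1 into the first: N1(1 - 0.559·0.913) = 643 - 0.559·648.
So N1* = 281/0.49 = 573, and then N2* = 648 - 0.913·573 = 124.

N1* ≈ 573, N2* ≈ 124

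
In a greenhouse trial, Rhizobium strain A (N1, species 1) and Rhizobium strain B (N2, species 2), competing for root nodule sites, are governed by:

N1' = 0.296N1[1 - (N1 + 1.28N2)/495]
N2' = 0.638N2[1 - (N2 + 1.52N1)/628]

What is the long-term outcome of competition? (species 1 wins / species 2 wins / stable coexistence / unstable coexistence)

Compare the nullcline intercepts: K1/α12 = 495/1.28 = 387 < K2 = 628; K2/α21 = 628/1.52 = 413 < K1 = 495.
Since both are reversed, neither can invade when rare; the interior point is a saddle.

unstable coexistence (outcome depends on initial conditions)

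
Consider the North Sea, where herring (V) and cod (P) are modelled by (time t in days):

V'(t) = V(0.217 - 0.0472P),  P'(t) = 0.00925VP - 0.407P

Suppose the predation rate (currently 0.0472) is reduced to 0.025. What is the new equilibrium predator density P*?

P* ≈ 8.68

At the interior fixed point, setting dV/dt = 0 with V > 0 fixes P* = (prey growth rate)/(VP coefficient) — independent of the other coefficients.
With the change, P* = 0.217/0.025 = 8.68; it rises from 4.6.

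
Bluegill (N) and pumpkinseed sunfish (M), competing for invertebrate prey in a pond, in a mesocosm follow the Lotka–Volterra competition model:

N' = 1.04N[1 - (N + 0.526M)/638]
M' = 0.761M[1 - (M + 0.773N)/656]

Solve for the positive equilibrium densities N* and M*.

N* ≈ 494, M* ≈ 274

Setting both brackets to zero gives the nullclines N + 0.526M = 638 and 0.773N + M = 656.
Substituting M = 656 - 0.773N into the first: N(1 - 0.526·0.773) = 638 - 0.526·656.
So N* = 293/0.593 = 494, and then M* = 656 - 0.773·494 = 274.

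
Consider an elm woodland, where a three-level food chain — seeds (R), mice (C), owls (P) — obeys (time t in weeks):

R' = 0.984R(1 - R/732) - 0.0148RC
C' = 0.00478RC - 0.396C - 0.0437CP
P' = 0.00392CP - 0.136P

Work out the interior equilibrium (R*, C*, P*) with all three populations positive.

R* ≈ 350, C* ≈ 34.7, P* ≈ 29.2

From dP/dt = 0: 0.00392C* = 0.136, so C* = 34.7.
From dR/dt = 0: 0.984(1 - R*/732) = 0.0148·34.7, giving R* = 732·(1 - 0.522) = 350.
From dC/dt = 0: 0.00478·350 - 0.396 = 0.0437P*, so P* = 1.28/0.0437 = 29.2.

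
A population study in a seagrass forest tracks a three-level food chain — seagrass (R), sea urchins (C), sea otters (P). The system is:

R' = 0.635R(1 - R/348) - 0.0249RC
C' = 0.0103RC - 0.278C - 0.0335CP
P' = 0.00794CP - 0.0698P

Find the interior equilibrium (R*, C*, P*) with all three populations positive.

R* ≈ 228, C* ≈ 8.79, P* ≈ 61.8

From dP/dt = 0: 0.00794C* = 0.0698, so C* = 8.79.
From dR/dt = 0: 0.635(1 - R*/348) = 0.0249·8.79, giving R* = 348·(1 - 0.345) = 228.
From dC/dt = 0: 0.0103·228 - 0.278 = 0.0335P*, so P* = 2.07/0.0335 = 61.8.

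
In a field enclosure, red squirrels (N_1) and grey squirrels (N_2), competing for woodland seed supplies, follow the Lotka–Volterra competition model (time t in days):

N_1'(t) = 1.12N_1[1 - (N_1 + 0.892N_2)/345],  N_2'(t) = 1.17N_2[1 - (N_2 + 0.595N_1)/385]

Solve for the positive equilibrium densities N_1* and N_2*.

Setting both brackets to zero gives the nullclines N_1 + 0.892N_2 = 345 and 0.595N_1 + N_2 = 385.
Substituting N_2 = 385 - 0.595N_1 into the first: N_1(1 - 0.892·0.595) = 345 - 0.892·385.
So N_1* = 1.58/0.469 = 3.37, and then N_2* = 385 - 0.595·3.37 = 383.

N_1* ≈ 3.37, N_2* ≈ 383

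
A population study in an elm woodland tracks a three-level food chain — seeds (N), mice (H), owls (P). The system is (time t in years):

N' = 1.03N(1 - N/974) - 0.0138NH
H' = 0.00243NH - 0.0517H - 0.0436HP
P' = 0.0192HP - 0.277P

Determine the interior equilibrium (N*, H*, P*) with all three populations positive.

From dP/dt = 0: 0.0192H* = 0.277, so H* = 14.4.
From dN/dt = 0: 1.03(1 - N*/974) = 0.0138·14.4, giving N* = 974·(1 - 0.193) = 786.
From dH/dt = 0: 0.00243·786 - 0.0517 = 0.0436P*, so P* = 1.86/0.0436 = 42.6.

N* ≈ 786, H* ≈ 14.4, P* ≈ 42.6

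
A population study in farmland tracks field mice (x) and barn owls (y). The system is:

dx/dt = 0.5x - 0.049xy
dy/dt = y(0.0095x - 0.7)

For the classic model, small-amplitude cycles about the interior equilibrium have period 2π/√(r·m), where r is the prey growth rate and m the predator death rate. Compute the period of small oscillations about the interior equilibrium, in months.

Here r = 0.5 and m = 0.7, so r·m = 0.35.
ω = √0.35 = 0.592 per month, hence T = 2π/ω ≈ 10.6 months.

T ≈ 10.6 months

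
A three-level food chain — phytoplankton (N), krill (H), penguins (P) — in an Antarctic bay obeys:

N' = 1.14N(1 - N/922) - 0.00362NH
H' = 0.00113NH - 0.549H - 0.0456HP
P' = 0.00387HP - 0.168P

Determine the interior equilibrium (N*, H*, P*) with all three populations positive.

From dP/dt = 0: 0.00387H* = 0.168, so H* = 43.4.
From dN/dt = 0: 1.14(1 - N*/922) = 0.00362·43.4, giving N* = 922·(1 - 0.138) = 795.
From dH/dt = 0: 0.00113·795 - 0.549 = 0.0456P*, so P* = 0.349/0.0456 = 7.66.

N* ≈ 795, H* ≈ 43.4, P* ≈ 7.66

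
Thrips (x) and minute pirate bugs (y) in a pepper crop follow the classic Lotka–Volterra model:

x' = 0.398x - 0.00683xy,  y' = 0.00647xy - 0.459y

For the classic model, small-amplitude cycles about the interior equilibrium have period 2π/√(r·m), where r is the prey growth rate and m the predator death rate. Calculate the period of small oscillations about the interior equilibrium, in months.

Here r = 0.398 and m = 0.459, so r·m = 0.183.
ω = √0.183 = 0.427 per month, hence T = 2π/ω ≈ 14.7 months.

T ≈ 14.7 months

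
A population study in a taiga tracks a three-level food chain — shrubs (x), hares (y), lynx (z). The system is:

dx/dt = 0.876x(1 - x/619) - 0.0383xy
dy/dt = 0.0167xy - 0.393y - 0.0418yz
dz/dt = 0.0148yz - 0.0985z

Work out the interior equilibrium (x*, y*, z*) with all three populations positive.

x* ≈ 439, y* ≈ 6.66, z* ≈ 166

From dz/dt = 0: 0.0148y* = 0.0985, so y* = 6.66.
From dx/dt = 0: 0.876(1 - x*/619) = 0.0383·6.66, giving x* = 619·(1 - 0.291) = 439.
From dy/dt = 0: 0.0167·439 - 0.393 = 0.0418z*, so z* = 6.94/0.0418 = 166.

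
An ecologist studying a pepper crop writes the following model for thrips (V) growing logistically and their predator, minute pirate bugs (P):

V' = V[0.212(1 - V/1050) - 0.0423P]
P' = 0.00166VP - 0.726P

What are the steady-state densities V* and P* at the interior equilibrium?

From dP/dt = 0 with P > 0: 0.00166V* = 0.726, so V* = 437.
Substitute into dV/dt = 0: 0.212(1 - 437/1050) = 0.0423P*.
The bracket is 0.583, giving P* = 0.124/0.0423 = 2.92.

V* ≈ 437, P* ≈ 2.92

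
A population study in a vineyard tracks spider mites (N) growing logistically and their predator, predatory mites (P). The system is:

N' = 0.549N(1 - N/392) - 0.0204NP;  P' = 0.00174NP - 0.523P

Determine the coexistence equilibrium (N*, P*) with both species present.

N* ≈ 301, P* ≈ 6.28

From dP/dt = 0 with P > 0: 0.00174N* = 0.523, so N* = 301.
Substitute into dN/dt = 0: 0.549(1 - 301/392) = 0.0204P*.
The bracket is 0.233, giving P* = 0.128/0.0204 = 6.28.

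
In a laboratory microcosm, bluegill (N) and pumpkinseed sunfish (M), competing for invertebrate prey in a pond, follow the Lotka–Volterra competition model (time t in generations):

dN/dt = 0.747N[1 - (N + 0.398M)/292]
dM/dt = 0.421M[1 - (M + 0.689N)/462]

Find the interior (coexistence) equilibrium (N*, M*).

N* ≈ 149, M* ≈ 359

Setting both brackets to zero gives the nullclines N + 0.398M = 292 and 0.689N + M = 462.
Substituting M = 462 - 0.689N into the first: N(1 - 0.398·0.689) = 292 - 0.398·462.
So N* = 108/0.726 = 149, and then M* = 462 - 0.689·149 = 359.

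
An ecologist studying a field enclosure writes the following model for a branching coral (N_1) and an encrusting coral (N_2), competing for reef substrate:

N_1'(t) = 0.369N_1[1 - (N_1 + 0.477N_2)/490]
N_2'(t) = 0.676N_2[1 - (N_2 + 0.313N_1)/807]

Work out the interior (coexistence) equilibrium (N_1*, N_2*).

N_1* ≈ 123, N_2* ≈ 768

Setting both brackets to zero gives the nullclines N_1 + 0.477N_2 = 490 and 0.313N_1 + N_2 = 807.
Substituting N_2 = 807 - 0.313N_1 into the first: N_1(1 - 0.477·0.313) = 490 - 0.477·807.
So N_1* = 105/0.851 = 123, and then N_2* = 807 - 0.313·123 = 768.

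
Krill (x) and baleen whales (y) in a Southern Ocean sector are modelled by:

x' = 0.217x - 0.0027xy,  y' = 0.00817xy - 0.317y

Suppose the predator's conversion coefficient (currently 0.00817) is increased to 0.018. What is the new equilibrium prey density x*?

x* ≈ 17.6

At the interior fixed point, setting dy/dt = 0 with y > 0 fixes x* = (predator death rate)/(xy coefficient) — independent of the other coefficients.
With the change, x* = 0.317/0.018 = 17.6; it falls from 38.8.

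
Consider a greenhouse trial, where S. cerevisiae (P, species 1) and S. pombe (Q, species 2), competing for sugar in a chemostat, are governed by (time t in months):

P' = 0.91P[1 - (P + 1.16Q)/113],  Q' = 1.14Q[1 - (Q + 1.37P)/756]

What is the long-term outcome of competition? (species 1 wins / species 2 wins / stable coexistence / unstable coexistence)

Compare the nullcline intercepts: K1/α12 = 113/1.16 = 97.4 < K2 = 756; K2/α21 = 756/1.37 = 552 > K1 = 113.
Since the inequalities point opposite ways, species 2 can invade but species 1 cannot.

species 2 excludes species 1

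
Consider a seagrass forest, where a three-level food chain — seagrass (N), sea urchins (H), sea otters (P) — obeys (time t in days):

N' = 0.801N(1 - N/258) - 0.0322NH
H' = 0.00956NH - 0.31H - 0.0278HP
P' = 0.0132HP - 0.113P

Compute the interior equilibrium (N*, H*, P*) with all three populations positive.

N* ≈ 169, H* ≈ 8.56, P* ≈ 47

From dP/dt = 0: 0.0132H* = 0.113, so H* = 8.56.
From dN/dt = 0: 0.801(1 - N*/258) = 0.0322·8.56, giving N* = 258·(1 - 0.344) = 169.
From dH/dt = 0: 0.00956·169 - 0.31 = 0.0278P*, so P* = 1.31/0.0278 = 47.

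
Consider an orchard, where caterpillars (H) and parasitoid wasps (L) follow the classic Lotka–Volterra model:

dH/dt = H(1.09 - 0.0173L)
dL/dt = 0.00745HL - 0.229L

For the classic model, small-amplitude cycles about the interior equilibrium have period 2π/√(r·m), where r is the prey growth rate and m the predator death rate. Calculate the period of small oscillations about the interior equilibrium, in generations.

T ≈ 12.6 generations

Here r = 1.09 and m = 0.229, so r·m = 0.25.
ω = √0.25 = 0.5 per generation, hence T = 2π/ω ≈ 12.6 generations.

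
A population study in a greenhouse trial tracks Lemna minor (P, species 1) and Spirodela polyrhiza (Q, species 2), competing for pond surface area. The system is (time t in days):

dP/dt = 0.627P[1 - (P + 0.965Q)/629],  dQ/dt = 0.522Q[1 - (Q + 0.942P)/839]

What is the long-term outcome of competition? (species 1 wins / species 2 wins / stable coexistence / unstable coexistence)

Compare the nullcline intercepts: K1/α12 = 629/0.965 = 652 < K2 = 839; K2/α21 = 839/0.942 = 891 > K1 = 629.
Since the inequalities point opposite ways, species 2 can invade but species 1 cannot.

species 2 excludes species 1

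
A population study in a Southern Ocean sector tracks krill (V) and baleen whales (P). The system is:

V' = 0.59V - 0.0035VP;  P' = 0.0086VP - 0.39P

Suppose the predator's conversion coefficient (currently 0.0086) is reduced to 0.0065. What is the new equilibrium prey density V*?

At the interior fixed point, setting dP/dt = 0 with P > 0 fixes V* = (predator death rate)/(VP coefficient) — independent of the other coefficients.
With the change, V* = 0.39/0.0065 = 60; it rises from 45.3.

V* ≈ 60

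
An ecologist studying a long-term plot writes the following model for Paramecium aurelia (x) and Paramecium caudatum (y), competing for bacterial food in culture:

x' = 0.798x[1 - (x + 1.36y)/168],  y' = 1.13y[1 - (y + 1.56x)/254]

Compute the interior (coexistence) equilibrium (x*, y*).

x* ≈ 158, y* ≈ 7.2

Setting both brackets to zero gives the nullclines x + 1.36y = 168 and 1.56x + y = 254.
Substituting y = 254 - 1.56x into the first: x(1 - 1.36·1.56) = 168 - 1.36·254.
So x* = -177/-1.12 = 158, and then y* = 254 - 1.56·158 = 7.2.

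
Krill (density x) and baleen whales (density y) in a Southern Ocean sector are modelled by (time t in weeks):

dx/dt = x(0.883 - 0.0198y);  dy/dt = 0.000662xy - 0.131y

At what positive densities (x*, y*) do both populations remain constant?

x* ≈ 198, y* ≈ 44.6

Set dy/dt = 0 with y > 0: 0.000662x - 0.131 = 0, so x* = 0.131/0.000662 = 198.
Set dx/dt = 0 with x > 0: 0.883 - 0.0198y = 0, so y* = 0.883/0.0198 = 44.6.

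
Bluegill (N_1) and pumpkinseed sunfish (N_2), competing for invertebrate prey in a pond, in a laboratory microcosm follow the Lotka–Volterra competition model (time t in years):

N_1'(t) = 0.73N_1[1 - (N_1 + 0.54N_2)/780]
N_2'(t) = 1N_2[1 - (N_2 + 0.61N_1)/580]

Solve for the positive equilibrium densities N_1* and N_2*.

N_1* ≈ 696, N_2* ≈ 155

Setting both brackets to zero gives the nullclines N_1 + 0.54N_2 = 780 and 0.61N_1 + N_2 = 580.
Substituting N_2 = 580 - 0.61N_1 into the first: N_1(1 - 0.54·0.61) = 780 - 0.54·580.
So N_1* = 467/0.671 = 696, and then N_2* = 580 - 0.61·696 = 155.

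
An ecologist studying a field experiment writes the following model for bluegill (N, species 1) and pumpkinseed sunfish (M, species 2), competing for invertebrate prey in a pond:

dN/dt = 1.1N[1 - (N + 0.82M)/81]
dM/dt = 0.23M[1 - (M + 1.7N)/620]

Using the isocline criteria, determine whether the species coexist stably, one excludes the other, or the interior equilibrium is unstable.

Compare the nullcline intercepts: K1/α12 = 81/0.82 = 98.8 < K2 = 620; K2/α21 = 620/1.7 = 365 > K1 = 81.
Since the inequalities point opposite ways, species 2 can invade but species 1 cannot.

species 2 excludes species 1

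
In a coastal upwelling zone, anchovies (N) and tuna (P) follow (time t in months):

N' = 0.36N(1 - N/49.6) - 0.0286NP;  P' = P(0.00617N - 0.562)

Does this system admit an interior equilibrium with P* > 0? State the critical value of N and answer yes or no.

Threshold N = 91.1; K < 91.1, so no, the predator goes extinct.

The predator equation gives dP/dt > 0 only when N > 0.562/0.00617 = 91.1.
Without the predator, N → K = 49.6. Since 49.6 < 91.1, the predator cannot invade.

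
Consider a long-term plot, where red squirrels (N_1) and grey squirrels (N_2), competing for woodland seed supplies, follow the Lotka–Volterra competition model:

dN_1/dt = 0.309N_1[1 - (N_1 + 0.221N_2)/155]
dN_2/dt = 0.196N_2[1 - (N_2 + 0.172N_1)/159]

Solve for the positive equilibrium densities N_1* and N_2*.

N_1* ≈ 125, N_2* ≈ 138

Setting both brackets to zero gives the nullclines N_1 + 0.221N_2 = 155 and 0.172N_1 + N_2 = 159.
Substituting N_2 = 159 - 0.172N_1 into the first: N_1(1 - 0.221·0.172) = 155 - 0.221·159.
So N_1* = 120/0.962 = 125, and then N_2* = 159 - 0.172·125 = 138.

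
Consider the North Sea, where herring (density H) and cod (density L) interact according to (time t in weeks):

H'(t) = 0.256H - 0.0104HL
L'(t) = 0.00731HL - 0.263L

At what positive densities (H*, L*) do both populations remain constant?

Set dL/dt = 0 with L > 0: 0.00731H - 0.263 = 0, so H* = 0.263/0.00731 = 36.
Set dH/dt = 0 with H > 0: 0.256 - 0.0104L = 0, so L* = 0.256/0.0104 = 24.6.

H* ≈ 36, L* ≈ 24.6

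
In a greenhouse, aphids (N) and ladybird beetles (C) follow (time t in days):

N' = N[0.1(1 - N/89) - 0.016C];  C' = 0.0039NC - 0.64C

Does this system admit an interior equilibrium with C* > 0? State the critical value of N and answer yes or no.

Threshold N = 164; K < 164, so no, the predator goes extinct.

The predator equation gives dC/dt > 0 only when N > 0.64/0.0039 = 164.
Without the predator, N → K = 89. Since 89 < 164, the predator cannot invade.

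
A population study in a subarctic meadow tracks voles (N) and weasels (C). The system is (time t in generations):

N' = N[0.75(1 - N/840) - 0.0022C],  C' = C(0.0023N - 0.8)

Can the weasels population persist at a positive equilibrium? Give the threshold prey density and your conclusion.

Threshold N = 348; K > 348, so yes, the predator persists.

The predator equation gives dC/dt > 0 only when N > 0.8/0.0023 = 348.
Without the predator, N → K = 840. Since 840 > 348, the predator can invade and persist.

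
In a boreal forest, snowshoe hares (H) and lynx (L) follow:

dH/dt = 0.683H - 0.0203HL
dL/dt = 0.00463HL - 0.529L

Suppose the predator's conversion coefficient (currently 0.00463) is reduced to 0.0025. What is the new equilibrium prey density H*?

At the interior fixed point, setting dL/dt = 0 with L > 0 fixes H* = (predator death rate)/(HL coefficient) — independent of the other coefficients.
With the change, H* = 0.529/0.0025 = 212; it rises from 114.

H* ≈ 212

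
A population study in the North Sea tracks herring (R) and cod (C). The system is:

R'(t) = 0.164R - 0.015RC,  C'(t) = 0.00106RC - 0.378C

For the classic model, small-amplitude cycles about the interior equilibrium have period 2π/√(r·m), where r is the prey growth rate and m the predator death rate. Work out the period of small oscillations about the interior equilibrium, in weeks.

Here r = 0.164 and m = 0.378, so r·m = 0.062.
ω = √0.062 = 0.249 per week, hence T = 2π/ω ≈ 25.2 weeks.

T ≈ 25.2 weeks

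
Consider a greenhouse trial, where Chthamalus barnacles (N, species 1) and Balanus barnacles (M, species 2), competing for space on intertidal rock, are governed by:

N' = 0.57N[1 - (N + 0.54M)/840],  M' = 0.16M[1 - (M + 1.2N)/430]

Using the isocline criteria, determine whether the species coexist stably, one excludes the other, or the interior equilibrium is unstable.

Compare the nullcline intercepts: K1/α12 = 840/0.54 = 1560 > K2 = 430; K2/α21 = 430/1.2 = 358 < K1 = 840.
Since the inequalities point opposite ways, species 1 can invade but species 2 cannot.

species 1 excludes species 2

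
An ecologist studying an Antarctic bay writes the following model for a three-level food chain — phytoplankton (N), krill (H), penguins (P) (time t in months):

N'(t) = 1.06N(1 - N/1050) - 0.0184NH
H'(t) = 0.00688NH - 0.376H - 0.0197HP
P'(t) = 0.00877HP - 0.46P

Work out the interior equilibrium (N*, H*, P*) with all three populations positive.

N* ≈ 94, H* ≈ 52.5, P* ≈ 13.7

From dP/dt = 0: 0.00877H* = 0.46, so H* = 52.5.
From dN/dt = 0: 1.06(1 - N*/1050) = 0.0184·52.5, giving N* = 1050·(1 - 0.91) = 94.
From dH/dt = 0: 0.00688·94 - 0.376 = 0.0197P*, so P* = 0.271/0.0197 = 13.7.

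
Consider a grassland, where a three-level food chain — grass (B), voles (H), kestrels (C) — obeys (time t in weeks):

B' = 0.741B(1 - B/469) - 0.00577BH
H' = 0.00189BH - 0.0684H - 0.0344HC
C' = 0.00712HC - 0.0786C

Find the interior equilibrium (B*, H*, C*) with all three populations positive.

From dC/dt = 0: 0.00712H* = 0.0786, so H* = 11.
From dB/dt = 0: 0.741(1 - B*/469) = 0.00577·11, giving B* = 469·(1 - 0.086) = 429.
From dH/dt = 0: 0.00189·429 - 0.0684 = 0.0344C*, so C* = 0.742/0.0344 = 21.6.

B* ≈ 429, H* ≈ 11, C* ≈ 21.6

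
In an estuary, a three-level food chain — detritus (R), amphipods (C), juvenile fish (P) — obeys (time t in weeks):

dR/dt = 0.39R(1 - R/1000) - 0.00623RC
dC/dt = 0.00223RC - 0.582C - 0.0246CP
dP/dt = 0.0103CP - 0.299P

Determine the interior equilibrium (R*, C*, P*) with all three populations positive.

R* ≈ 536, C* ≈ 29, P* ≈ 25

From dP/dt = 0: 0.0103C* = 0.299, so C* = 29.
From dR/dt = 0: 0.39(1 - R*/1000) = 0.00623·29, giving R* = 1000·(1 - 0.464) = 536.
From dC/dt = 0: 0.00223·536 - 0.582 = 0.0246P*, so P* = 0.614/0.0246 = 25.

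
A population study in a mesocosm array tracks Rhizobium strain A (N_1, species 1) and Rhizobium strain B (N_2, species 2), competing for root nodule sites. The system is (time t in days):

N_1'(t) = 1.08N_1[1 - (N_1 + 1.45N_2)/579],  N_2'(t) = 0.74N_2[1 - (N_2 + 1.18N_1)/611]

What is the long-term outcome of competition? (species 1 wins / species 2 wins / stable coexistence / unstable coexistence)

unstable coexistence (outcome depends on initial conditions)

Compare the nullcline intercepts: K1/α12 = 579/1.45 = 399 < K2 = 611; K2/α21 = 611/1.18 = 518 < K1 = 579.
Since both are reversed, neither can invade when rare; the interior point is a saddle.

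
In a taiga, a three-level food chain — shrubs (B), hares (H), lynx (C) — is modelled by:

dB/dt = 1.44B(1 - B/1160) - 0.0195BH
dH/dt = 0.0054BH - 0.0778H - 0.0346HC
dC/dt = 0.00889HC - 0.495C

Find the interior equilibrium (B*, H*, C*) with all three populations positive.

B* ≈ 285, H* ≈ 55.7, C* ≈ 42.3

From dC/dt = 0: 0.00889H* = 0.495, so H* = 55.7.
From dB/dt = 0: 1.44(1 - B*/1160) = 0.0195·55.7, giving B* = 1160·(1 - 0.754) = 285.
From dH/dt = 0: 0.0054·285 - 0.0778 = 0.0346C*, so C* = 1.46/0.0346 = 42.3.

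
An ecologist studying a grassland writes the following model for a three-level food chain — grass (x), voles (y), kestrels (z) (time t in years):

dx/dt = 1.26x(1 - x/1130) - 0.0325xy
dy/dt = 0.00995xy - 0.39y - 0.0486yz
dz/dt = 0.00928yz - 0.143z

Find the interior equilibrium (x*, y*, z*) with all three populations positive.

From dz/dt = 0: 0.00928y* = 0.143, so y* = 15.4.
From dx/dt = 0: 1.26(1 - x*/1130) = 0.0325·15.4, giving x* = 1130·(1 - 0.397) = 681.
From dy/dt = 0: 0.00995·681 - 0.39 = 0.0486z*, so z* = 6.38/0.0486 = 131.

x* ≈ 681, y* ≈ 15.4, z* ≈ 131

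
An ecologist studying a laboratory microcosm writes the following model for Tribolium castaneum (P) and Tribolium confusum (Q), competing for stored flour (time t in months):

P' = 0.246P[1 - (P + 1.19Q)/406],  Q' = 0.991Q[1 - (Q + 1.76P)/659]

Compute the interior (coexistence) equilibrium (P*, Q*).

P* ≈ 346, Q* ≈ 50.8

Setting both brackets to zero gives the nullclines P + 1.19Q = 406 and 1.76P + Q = 659.
Substituting Q = 659 - 1.76P into the first: P(1 - 1.19·1.76) = 406 - 1.19·659.
So P* = -378/-1.09 = 346, and then Q* = 659 - 1.76·346 = 50.8.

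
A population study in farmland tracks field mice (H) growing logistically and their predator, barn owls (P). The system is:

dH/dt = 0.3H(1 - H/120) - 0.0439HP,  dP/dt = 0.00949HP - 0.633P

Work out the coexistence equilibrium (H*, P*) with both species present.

H* ≈ 66.7, P* ≈ 3.04

From dP/dt = 0 with P > 0: 0.00949H* = 0.633, so H* = 66.7.
Substitute into dH/dt = 0: 0.3(1 - 66.7/120) = 0.0439P*.
The bracket is 0.444, giving P* = 0.133/0.0439 = 3.04.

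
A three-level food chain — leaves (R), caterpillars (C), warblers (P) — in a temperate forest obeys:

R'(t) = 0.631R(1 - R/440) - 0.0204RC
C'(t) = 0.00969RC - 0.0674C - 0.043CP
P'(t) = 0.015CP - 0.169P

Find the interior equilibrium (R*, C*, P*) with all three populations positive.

R* ≈ 280, C* ≈ 11.3, P* ≈ 61.5

From dP/dt = 0: 0.015C* = 0.169, so C* = 11.3.
From dR/dt = 0: 0.631(1 - R*/440) = 0.0204·11.3, giving R* = 440·(1 - 0.364) = 280.
From dC/dt = 0: 0.00969·280 - 0.0674 = 0.043P*, so P* = 2.64/0.043 = 61.5.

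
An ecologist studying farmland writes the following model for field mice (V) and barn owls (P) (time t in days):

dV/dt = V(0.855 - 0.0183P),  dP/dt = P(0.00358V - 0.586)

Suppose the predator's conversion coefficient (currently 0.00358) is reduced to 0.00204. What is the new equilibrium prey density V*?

At the interior fixed point, setting dP/dt = 0 with P > 0 fixes V* = (predator death rate)/(VP coefficient) — independent of the other coefficients.
With the change, V* = 0.586/0.00204 = 287; it rises from 164.

V* ≈ 287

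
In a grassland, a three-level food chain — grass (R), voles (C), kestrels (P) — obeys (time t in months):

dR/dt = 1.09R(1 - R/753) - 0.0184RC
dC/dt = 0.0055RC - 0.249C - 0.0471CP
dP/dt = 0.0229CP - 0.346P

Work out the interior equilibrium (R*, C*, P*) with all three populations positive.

R* ≈ 561, C* ≈ 15.1, P* ≈ 60.2

From dP/dt = 0: 0.0229C* = 0.346, so C* = 15.1.
From dR/dt = 0: 1.09(1 - R*/753) = 0.0184·15.1, giving R* = 753·(1 - 0.255) = 561.
From dC/dt = 0: 0.0055·561 - 0.249 = 0.0471P*, so P* = 2.84/0.0471 = 60.2.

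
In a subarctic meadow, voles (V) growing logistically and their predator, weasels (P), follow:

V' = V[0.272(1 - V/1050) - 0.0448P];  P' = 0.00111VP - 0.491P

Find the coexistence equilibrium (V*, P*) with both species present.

From dP/dt = 0 with P > 0: 0.00111V* = 0.491, so V* = 442.
Substitute into dV/dt = 0: 0.272(1 - 442/1050) = 0.0448P*.
The bracket is 0.579, giving P* = 0.157/0.0448 = 3.51.

V* ≈ 442, P* ≈ 3.51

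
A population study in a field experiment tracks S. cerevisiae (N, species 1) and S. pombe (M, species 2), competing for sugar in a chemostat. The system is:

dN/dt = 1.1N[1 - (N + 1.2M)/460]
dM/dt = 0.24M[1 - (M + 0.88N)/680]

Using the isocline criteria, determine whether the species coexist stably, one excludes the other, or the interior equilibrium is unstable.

Compare the nullcline intercepts: K1/α12 = 460/1.2 = 383 < K2 = 680; K2/α21 = 680/0.88 = 773 > K1 = 460.
Since the inequalities point opposite ways, species 2 can invade but species 1 cannot.

species 2 excludes species 1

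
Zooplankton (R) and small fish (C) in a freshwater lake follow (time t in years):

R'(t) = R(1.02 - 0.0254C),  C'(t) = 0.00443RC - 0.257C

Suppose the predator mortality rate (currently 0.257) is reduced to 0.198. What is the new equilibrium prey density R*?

R* ≈ 44.7

At the interior fixed point, setting dC/dt = 0 with C > 0 fixes R* = (predator death rate)/(RC coefficient) — independent of the other coefficients.
With the change, R* = 0.198/0.00443 = 44.7; it falls from 58.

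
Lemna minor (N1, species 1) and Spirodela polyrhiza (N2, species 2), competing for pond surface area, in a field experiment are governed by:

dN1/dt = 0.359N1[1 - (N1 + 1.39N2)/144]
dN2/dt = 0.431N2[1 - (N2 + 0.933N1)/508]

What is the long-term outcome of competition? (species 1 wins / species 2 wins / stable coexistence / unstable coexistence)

Compare the nullcline intercepts: K1/α12 = 144/1.39 = 104 < K2 = 508; K2/α21 = 508/0.933 = 544 > K1 = 144.
Since the inequalities point opposite ways, species 2 can invade but species 1 cannot.

species 2 excludes species 1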